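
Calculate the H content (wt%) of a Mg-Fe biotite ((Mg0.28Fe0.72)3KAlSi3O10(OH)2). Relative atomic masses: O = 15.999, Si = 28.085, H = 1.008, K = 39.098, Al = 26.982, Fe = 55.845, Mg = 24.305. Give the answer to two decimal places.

0.42 wt%

M((Mg0.28Fe0.72)3KAlSi3O10(OH)2) = 485.380 g/mol.
H contributes 2 × 1.008 = 2.016 g per mole.
2.016/485.380 = 0.0042 → 0.42%.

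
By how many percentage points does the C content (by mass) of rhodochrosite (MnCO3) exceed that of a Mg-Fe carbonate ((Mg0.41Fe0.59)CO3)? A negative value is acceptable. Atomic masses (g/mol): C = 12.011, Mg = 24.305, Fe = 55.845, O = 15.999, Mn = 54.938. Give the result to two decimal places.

First mineral: 12.011 g C in 114.946 g formula = 10.45 wt% C.
Second mineral: 12.011 g C in 102.922 g formula = 11.67 wt% C.
10.45% − 11.67% gives a difference of -1.22 percentage points.

-1.22 percentage points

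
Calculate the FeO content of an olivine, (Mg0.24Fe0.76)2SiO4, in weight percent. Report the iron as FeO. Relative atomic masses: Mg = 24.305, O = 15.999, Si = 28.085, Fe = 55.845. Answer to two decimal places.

Formula mass = 188.632 g/mol.
1.52 Fe → 1.5200 mol FeO per formula unit; M(FeO) = 71.844, so FeO mass = 109.203 g.
109.203/188.632 × 100 = 57.89 wt%.

57.89 wt%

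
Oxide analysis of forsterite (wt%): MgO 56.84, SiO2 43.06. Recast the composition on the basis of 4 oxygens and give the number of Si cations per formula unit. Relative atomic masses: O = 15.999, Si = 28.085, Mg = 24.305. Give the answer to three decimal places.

1.008 Si apfu

56.84 wt% MgO ÷ 40.304 g/mol = 1.41028 mol, giving 1.41028 Mg and 1.41028 O.
43.06 wt% SiO2 ÷ 60.083 g/mol = 0.71668 mol, giving 0.71668 Si and 1.43336 O.
Oxygen sums to 2.84364; scaling by 4/2.84364 = 1.40665 puts the formula on 4 O.
Si: 0.71668 × 1.40665 = 1.008 atoms per formula unit.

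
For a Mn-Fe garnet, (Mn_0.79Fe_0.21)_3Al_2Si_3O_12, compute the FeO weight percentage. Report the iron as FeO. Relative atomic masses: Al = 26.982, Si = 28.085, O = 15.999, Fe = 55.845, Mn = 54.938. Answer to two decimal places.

Molar mass of (Mn_0.79Fe_0.21)_3Al_2Si_3O_12 = 2.37*54.938 + 0.63*55.845 + 2*26.982 + 3*28.085 + 12*15.999 = 495.592 g/mol.
Each formula unit contains 0.63 Fe, equivalent to 0.63/1 = 0.6300 mol FeO.
M(FeO) = 1×55.845 + 1×15.999 = 71.844 g/mol.
Mass of FeO per formula unit = 0.6300 × 71.844 = 45.262 g.
FeO wt% = 45.262 / 495.592 × 100 = 9.13%.

9.13 wt%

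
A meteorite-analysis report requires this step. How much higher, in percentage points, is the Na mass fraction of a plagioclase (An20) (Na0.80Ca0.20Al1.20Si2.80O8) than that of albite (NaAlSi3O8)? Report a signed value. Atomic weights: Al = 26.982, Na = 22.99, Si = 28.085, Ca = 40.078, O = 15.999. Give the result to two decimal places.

-1.84 percentage points

M(Na0.80Ca0.20Al1.20Si2.80O8) = 265.416 g/mol, so wt% Na = 18.392/265.416 × 100 = 6.93%.
M(NaAlSi3O8) = 262.219 g/mol, so wt% Na = 22.990/262.219 × 100 = 8.77%.
6.93 − 8.77 = -1.84 pp.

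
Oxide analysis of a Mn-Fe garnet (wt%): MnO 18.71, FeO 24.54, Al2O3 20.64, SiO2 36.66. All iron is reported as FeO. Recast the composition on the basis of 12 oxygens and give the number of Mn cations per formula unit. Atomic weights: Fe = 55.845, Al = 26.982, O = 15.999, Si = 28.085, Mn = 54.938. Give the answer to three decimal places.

1.301 Mn apfu

MnO (M=70.937): mol = 0.26376; Mn = 0.26376, O = 0.26376.
FeO (M=71.844): mol = 0.34157; Fe = 0.34157, O = 0.34157.
Al2O3 (M=101.961): mol = 0.20243; Al = 0.40486, O = 0.60729.
SiO2 (M=60.083): mol = 0.61016; Si = 0.61016, O = 1.22032.
ΣO = 2.43294; factor = 12/ΣO = 4.93230.
Mn apfu = 0.26376 × 4.93230 = 1.301.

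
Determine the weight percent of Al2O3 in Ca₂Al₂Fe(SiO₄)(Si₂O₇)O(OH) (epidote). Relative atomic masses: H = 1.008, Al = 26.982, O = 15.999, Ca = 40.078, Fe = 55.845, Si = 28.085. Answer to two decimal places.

21.10 wt%

Molar mass of Ca₂Al₂Fe(SiO₄)(Si₂O₇)O(OH) = 2·40.078 + 2·26.982 + 1·55.845 + 3·28.085 + 13·15.999 + 1·1.008 = 483.215 g/mol.
Each formula unit contains 2 Al, equivalent to 2/2 = 1.0000 mol Al2O3.
M(Al2O3) = 2×26.982 + 3×15.999 = 101.961 g/mol.
Mass of Al2O3 per formula unit = 1.0000 × 101.961 = 101.961 g.
Al2O3 wt% = 101.961 / 483.215 × 100 = 21.10%.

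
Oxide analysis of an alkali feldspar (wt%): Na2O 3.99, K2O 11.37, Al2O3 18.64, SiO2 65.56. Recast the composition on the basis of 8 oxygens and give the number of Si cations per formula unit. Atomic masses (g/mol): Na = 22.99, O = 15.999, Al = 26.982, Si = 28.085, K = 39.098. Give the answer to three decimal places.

2.994 Si apfu

Na2O (M=61.979): mol = 0.06438; Na = 0.12876, O = 0.06438.
K2O (M=94.195): mol = 0.12071; K = 0.24142, O = 0.12071.
Al2O3 (M=101.961): mol = 0.18281; Al = 0.36562, O = 0.54843.
SiO2 (M=60.083): mol = 1.09116; Si = 1.09116, O = 2.18232.
ΣO = 2.91584; factor = 8/ΣO = 2.74363.
Si apfu = 1.09116 × 2.74363 = 2.994.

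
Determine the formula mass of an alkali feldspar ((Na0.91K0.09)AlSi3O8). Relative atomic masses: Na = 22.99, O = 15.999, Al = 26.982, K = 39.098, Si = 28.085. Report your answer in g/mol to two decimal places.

263.67 g/mol

Na: 0.91 × 22.99 = 20.9209
K: 0.09 × 39.098 = 3.5188
Al: 1 × 26.982 = 26.9820
Si: 3 × 28.085 = 84.2550
O: 8 × 15.999 = 127.9920
Summing the contributions gives the formula mass.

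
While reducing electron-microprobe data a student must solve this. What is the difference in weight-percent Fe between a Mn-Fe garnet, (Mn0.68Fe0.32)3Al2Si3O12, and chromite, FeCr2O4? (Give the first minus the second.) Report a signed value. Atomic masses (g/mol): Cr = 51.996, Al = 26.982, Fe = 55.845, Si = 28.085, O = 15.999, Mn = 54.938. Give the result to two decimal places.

-14.14 percentage points

First mineral: 53.611 g Fe in 495.892 g formula = 10.81 wt% Fe.
Second mineral: 55.845 g Fe in 223.833 g formula = 24.95 wt% Fe.
10.81% − 24.95% gives a difference of -14.14 percentage points.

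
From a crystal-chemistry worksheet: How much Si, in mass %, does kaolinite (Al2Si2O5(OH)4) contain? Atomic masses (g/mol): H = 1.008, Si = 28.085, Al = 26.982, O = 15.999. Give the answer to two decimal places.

Formula mass = 2*26.982 + 2*28.085 + 9*15.999 + 4*1.008 = 258.157 g/mol, of which 56.170 g is Si.
So Si makes up 56.170/258.157 = 0.2176 of the mass, i.e. 21.76%.

21.76 mass %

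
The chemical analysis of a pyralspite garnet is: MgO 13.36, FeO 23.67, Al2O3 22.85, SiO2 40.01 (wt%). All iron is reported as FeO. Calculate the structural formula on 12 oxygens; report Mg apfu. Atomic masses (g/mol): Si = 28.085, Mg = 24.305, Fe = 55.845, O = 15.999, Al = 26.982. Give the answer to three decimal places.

MgO: 13.36/40.304 = 0.33148 mol → 0.33148 mol Mg, 0.33148 mol O.
FeO: 23.67/71.844 = 0.32946 mol → 0.32946 mol Fe, 0.32946 mol O.
Al2O3: 22.85/101.961 = 0.22411 mol → 0.44822 mol Al, 0.67233 mol O.
SiO2: 40.01/60.083 = 0.66591 mol → 0.66591 mol Si, 1.33182 mol O.
Total oxygen = 2.66509 mol. Normalization factor = 12/2.66509 = 4.50266.
Mg per 12 O = 0.33148 × 4.50266 = 1.493.

1.493 Mg apfu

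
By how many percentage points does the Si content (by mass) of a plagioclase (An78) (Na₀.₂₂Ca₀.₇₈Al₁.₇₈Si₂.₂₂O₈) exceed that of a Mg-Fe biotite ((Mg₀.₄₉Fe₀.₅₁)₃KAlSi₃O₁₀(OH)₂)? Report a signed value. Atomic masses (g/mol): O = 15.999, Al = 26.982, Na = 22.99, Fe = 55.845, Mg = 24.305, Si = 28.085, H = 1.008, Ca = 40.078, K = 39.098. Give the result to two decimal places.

4.60 percentage points

M(Na₀.₂₂Ca₀.₇₈Al₁.₇₈Si₂.₂₂O₈) = 274.687 g/mol, so wt% Si = 62.349/274.687 × 100 = 22.70%.
M((Mg₀.₄₉Fe₀.₅₁)₃KAlSi₃O₁₀(OH)₂) = 465.510 g/mol, so wt% Si = 84.255/465.510 × 100 = 18.10%.
22.70 − 18.10 = 4.60 pp.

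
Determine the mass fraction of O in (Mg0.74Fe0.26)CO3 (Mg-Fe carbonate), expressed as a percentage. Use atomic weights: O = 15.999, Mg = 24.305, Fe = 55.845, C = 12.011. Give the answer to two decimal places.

Molar mass of (Mg0.74Fe0.26)CO3: 0.74×24.305 + 0.26×55.845 + 1×12.011 + 3×15.999 = 92.513 g/mol.
Mass of O per formula unit: 3 × 15.999 = 47.997 g.
Weight fraction O = 47.997 / 92.513 = 0.5188.

51.88 wt%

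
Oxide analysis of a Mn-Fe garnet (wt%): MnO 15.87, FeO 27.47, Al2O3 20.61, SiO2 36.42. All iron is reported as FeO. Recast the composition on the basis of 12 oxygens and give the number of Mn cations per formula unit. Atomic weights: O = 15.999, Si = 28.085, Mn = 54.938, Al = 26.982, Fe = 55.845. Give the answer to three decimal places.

MnO (M=70.937): mol = 0.22372; Mn = 0.22372, O = 0.22372.
FeO (M=71.844): mol = 0.38236; Fe = 0.38236, O = 0.38236.
Al2O3 (M=101.961): mol = 0.20214; Al = 0.40428, O = 0.60642.
SiO2 (M=60.083): mol = 0.60616; Si = 0.60616, O = 1.21232.
ΣO = 2.42482; factor = 12/ΣO = 4.94882.
Mn apfu = 0.22372 × 4.94882 = 1.107.

1.107 Mn apfu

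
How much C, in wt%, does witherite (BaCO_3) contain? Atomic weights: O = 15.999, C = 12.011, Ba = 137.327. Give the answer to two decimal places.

6.09 wt%

Molar mass of BaCO_3: 1*137.327 + 1*12.011 + 3*15.999 = 197.335 g/mol.
Mass of C per formula unit: 1 × 12.011 = 12.011 g.
Weight fraction C = 12.011 / 197.335 = 0.0609.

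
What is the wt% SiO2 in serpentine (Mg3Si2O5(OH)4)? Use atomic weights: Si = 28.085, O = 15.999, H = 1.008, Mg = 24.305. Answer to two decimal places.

43.36 wt%

M(Mg3Si2O5(OH)4) = 277.108 g/mol; M(SiO2) = 60.083 g/mol.
Moles SiO2 per formula unit = 2 Si ÷ 1 = 2.0000.
SiO2 fraction = (2.0000 × 60.083) / 277.108 = 120.166/277.108 = 0.4336.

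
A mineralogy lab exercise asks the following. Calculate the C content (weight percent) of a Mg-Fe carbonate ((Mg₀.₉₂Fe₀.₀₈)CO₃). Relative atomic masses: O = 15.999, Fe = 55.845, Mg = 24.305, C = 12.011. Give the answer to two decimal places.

13.83 weight percent

Formula mass = 0.92·24.305 + 0.08·55.845 + 1·12.011 + 3·15.999 = 86.836 g/mol, of which 12.011 g is C.
So C makes up 12.011/86.836 = 0.1383 of the mass, i.e. 13.83%.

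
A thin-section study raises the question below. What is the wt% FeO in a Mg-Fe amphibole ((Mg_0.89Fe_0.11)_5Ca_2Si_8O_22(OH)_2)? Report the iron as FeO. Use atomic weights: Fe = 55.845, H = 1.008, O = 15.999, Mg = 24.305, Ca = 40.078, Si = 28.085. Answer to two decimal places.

Formula mass = 829.700 g/mol.
0.55 Fe → 0.5500 mol FeO per formula unit; M(FeO) = 71.844, so FeO mass = 39.514 g.
39.514/829.700 × 100 = 4.76 wt%.

4.76 wt%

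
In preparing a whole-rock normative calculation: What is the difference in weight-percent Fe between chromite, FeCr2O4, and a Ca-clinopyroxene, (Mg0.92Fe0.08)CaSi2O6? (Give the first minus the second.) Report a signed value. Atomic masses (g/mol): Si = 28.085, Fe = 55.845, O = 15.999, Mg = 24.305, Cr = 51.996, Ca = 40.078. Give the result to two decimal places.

22.91 percentage points

Fe in FeCr2O4: molar mass 223.833 g/mol; 1×55.845 = 55.845 g → 24.95 wt%.
Fe in (Mg0.92Fe0.08)CaSi2O6: molar mass 219.070 g/mol; 0.08×55.845 = 4.468 g → 2.04 wt%.
Difference = 24.95 − 2.04 = 22.91 percentage points.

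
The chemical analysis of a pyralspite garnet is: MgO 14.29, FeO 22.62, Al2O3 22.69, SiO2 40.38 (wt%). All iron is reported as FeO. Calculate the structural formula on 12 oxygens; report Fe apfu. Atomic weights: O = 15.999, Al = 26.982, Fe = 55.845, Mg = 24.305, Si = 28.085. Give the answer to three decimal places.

MgO (M=40.304): mol = 0.35456; Mg = 0.35456, O = 0.35456.
FeO (M=71.844): mol = 0.31485; Fe = 0.31485, O = 0.31485.
Al2O3 (M=101.961): mol = 0.22254; Al = 0.44508, O = 0.66762.
SiO2 (M=60.083): mol = 0.67207; Si = 0.67207, O = 1.34414.
ΣO = 2.68117; factor = 12/ΣO = 4.47566.
Fe apfu = 0.31485 × 4.47566 = 1.409.

1.409 Fe apfu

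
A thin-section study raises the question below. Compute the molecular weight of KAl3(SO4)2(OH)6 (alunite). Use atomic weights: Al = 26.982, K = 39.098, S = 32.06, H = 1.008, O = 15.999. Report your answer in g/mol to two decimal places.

414.20 g/mol

M = 1(39.098) + 3(26.982) + 2(32.06) + 14(15.999) + 6(1.008)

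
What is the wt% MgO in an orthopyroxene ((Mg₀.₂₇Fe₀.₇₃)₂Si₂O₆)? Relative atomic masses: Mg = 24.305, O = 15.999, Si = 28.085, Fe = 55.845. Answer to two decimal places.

8.82 wt%

M((Mg₀.₂₇Fe₀.₇₃)₂Si₂O₆) = 246.822 g/mol; M(MgO) = 40.304 g/mol.
Moles MgO per formula unit = 0.54 Mg ÷ 1 = 0.5400.
MgO fraction = (0.5400 × 40.304) / 246.822 = 21.764/246.822 = 0.0882.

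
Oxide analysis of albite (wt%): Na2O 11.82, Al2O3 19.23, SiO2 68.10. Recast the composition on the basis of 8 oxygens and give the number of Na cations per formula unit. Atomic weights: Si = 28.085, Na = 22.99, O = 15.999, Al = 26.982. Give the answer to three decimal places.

1.009 Na apfu

Na2O: 11.82/61.979 = 0.19071 mol → 0.38142 mol Na, 0.19071 mol O.
Al2O3: 19.23/101.961 = 0.18860 mol → 0.37720 mol Al, 0.56580 mol O.
SiO2: 68.10/60.083 = 1.13343 mol → 1.13343 mol Si, 2.26686 mol O.
Total oxygen = 3.02337 mol. Normalization factor = 8/3.02337 = 2.64605.
Na per 8 O = 0.38142 × 2.64605 = 1.009.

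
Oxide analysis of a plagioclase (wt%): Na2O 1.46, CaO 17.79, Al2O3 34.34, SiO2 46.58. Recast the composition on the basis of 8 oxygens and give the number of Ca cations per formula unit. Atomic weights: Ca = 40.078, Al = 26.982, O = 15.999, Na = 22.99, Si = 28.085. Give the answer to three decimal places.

0.875 Ca apfu

Na2O: 1.46/61.979 = 0.02356 mol → 0.04712 mol Na, 0.02356 mol O.
CaO: 17.79/56.077 = 0.31724 mol → 0.31724 mol Ca, 0.31724 mol O.
Al2O3: 34.34/101.961 = 0.33680 mol → 0.67360 mol Al, 1.01040 mol O.
SiO2: 46.58/60.083 = 0.77526 mol → 0.77526 mol Si, 1.55052 mol O.
Total oxygen = 2.90172 mol. Normalization factor = 8/2.90172 = 2.75699.
Ca per 8 O = 0.31724 × 2.75699 = 0.875.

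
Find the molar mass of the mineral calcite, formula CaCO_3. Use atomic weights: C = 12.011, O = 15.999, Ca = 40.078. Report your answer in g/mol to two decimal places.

M = 1·40.078 + 1·12.011 + 3·15.999

100.09 g/mol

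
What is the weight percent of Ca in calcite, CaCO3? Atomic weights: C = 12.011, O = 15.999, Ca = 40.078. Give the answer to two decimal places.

Molar mass of CaCO3: 1*40.078 + 1*12.011 + 3*15.999 = 100.086 g/mol.
Mass of Ca per formula unit: 1 × 40.078 = 40.078 g.
Weight fraction Ca = 40.078 / 100.086 = 0.4004.

40.04 weight percent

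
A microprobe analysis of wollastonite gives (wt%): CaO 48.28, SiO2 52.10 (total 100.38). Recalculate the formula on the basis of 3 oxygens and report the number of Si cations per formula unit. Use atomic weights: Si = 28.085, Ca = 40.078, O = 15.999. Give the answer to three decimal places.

CaO (M=56.077): mol = 0.86096; Ca = 0.86096, O = 0.86096.
SiO2 (M=60.083): mol = 0.86713; Si = 0.86713, O = 1.73426.
ΣO = 2.59522; factor = 3/ΣO = 1.15597.
Si apfu = 0.86713 × 1.15597 = 1.002.

1.002 Si apfu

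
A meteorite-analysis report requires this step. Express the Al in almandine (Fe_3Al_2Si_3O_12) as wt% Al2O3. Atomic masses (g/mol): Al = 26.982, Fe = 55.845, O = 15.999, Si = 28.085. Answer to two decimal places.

20.48 wt%

Formula mass = 497.742 g/mol.
2 Al → 1.0000 mol Al2O3 per formula unit; M(Al2O3) = 101.961, so Al2O3 mass = 101.961 g.
101.961/497.742 × 100 = 20.48 wt%.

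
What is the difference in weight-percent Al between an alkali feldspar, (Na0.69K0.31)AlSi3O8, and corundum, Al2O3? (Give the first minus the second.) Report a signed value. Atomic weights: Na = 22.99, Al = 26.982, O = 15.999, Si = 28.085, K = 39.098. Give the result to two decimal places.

First mineral: 26.982 g Al in 267.212 g formula = 10.10 wt% Al.
Second mineral: 53.964 g Al in 101.961 g formula = 52.93 wt% Al.
10.10% − 52.93% gives a difference of -42.83 percentage points.

-42.83 percentage points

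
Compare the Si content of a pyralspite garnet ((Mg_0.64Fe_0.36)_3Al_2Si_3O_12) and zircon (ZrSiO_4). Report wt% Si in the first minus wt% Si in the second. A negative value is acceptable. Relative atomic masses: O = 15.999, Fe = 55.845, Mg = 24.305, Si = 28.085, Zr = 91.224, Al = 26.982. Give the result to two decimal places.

Si in (Mg_0.64Fe_0.36)_3Al_2Si_3O_12: molar mass 437.185 g/mol; 3×28.085 = 84.255 g → 19.27 wt%.
Si in ZrSiO_4: molar mass 183.305 g/mol; 1×28.085 = 28.085 g → 15.32 wt%.
Difference = 19.27 − 15.32 = 3.95 percentage points.

3.95 percentage points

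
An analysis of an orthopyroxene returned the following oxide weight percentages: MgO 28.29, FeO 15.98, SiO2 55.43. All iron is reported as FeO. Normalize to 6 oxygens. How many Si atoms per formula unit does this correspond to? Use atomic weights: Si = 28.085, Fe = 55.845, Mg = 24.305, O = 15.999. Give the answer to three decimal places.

MgO (M=40.304): mol = 0.70192; Mg = 0.70192, O = 0.70192.
FeO (M=71.844): mol = 0.22243; Fe = 0.22243, O = 0.22243.
SiO2 (M=60.083): mol = 0.92256; Si = 0.92256, O = 1.84512.
ΣO = 2.76947; factor = 6/ΣO = 2.16648.
Si apfu = 0.92256 × 2.16648 = 1.999.

1.999 Si apfu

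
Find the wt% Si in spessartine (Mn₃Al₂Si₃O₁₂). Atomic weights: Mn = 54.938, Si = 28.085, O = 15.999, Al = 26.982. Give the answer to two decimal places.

17.02 mass %

Molar mass of Mn₃Al₂Si₃O₁₂: 3·54.938 + 2·26.982 + 3·28.085 + 12·15.999 = 495.021 g/mol.
Mass of Si per formula unit: 3 × 28.085 = 84.255 g.
Weight fraction Si = 84.255 / 495.021 = 0.1702.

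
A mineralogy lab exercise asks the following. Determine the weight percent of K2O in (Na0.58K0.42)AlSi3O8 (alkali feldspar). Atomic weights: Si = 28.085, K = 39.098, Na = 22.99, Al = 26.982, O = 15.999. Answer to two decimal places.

7.35 wt%

Molar mass of (Na0.58K0.42)AlSi3O8 = 0.58×22.99 + 0.42×39.098 + 1×26.982 + 3×28.085 + 8×15.999 = 268.984 g/mol.
Each formula unit contains 0.42 K, equivalent to 0.42/2 = 0.2100 mol K2O.
M(K2O) = 2×39.098 + 1×15.999 = 94.195 g/mol.
Mass of K2O per formula unit = 0.2100 × 94.195 = 19.781 g.
K2O wt% = 19.781 / 268.984 × 100 = 7.35%.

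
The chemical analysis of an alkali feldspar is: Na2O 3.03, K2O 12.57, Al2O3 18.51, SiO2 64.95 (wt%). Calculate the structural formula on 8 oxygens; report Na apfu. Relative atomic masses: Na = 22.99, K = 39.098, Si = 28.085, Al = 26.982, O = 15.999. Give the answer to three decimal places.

0.271 Na apfu

Na2O: 3.03/61.979 = 0.04889 mol → 0.09778 mol Na, 0.04889 mol O.
K2O: 12.57/94.195 = 0.13345 mol → 0.26690 mol K, 0.13345 mol O.
Al2O3: 18.51/101.961 = 0.18154 mol → 0.36308 mol Al, 0.54462 mol O.
SiO2: 64.95/60.083 = 1.08100 mol → 1.08100 mol Si, 2.16200 mol O.
Total oxygen = 2.88896 mol. Normalization factor = 8/2.88896 = 2.76916.
Na per 8 O = 0.09778 × 2.76916 = 0.271.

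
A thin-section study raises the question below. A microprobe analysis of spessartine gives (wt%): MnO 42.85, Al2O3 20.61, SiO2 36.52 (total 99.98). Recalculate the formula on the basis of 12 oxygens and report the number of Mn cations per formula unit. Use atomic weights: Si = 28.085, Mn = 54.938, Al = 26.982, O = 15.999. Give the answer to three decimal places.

2.988 Mn apfu

MnO (M=70.937): mol = 0.60406; Mn = 0.60406, O = 0.60406.
Al2O3 (M=101.961): mol = 0.20214; Al = 0.40428, O = 0.60642.
SiO2 (M=60.083): mol = 0.60783; Si = 0.60783, O = 1.21566.
ΣO = 2.42614; factor = 12/ΣO = 4.94613.
Mn apfu = 0.60406 × 4.94613 = 2.988.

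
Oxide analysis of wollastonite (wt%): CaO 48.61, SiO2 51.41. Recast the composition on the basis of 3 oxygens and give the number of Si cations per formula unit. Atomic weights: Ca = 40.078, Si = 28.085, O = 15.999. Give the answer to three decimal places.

0.996 Si apfu

CaO: 48.61/56.077 = 0.86684 mol → 0.86684 mol Ca, 0.86684 mol O.
SiO2: 51.41/60.083 = 0.85565 mol → 0.85565 mol Si, 1.71130 mol O.
Total oxygen = 2.57814 mol. Normalization factor = 3/2.57814 = 1.16363.
Si per 3 O = 0.85565 × 1.16363 = 0.996.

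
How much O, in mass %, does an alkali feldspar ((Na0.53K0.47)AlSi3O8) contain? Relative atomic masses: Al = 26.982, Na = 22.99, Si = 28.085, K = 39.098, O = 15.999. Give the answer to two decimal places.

47.44 mass %

Formula mass = 0.53×22.99 + 0.47×39.098 + 1×26.982 + 3×28.085 + 8×15.999 = 269.790 g/mol, of which 127.992 g is O.
So O makes up 127.992/269.790 = 0.4744 of the mass, i.e. 47.44%.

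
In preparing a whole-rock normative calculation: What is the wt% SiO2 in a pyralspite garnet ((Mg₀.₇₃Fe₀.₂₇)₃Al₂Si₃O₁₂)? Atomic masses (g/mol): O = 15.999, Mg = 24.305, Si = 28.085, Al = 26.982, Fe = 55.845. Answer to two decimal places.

42.05 wt%

M((Mg₀.₇₃Fe₀.₂₇)₃Al₂Si₃O₁₂) = 428.669 g/mol; M(SiO2) = 60.083 g/mol.
Moles SiO2 per formula unit = 3 Si ÷ 1 = 3.0000.
SiO2 fraction = (3.0000 × 60.083) / 428.669 = 180.249/428.669 = 0.4205.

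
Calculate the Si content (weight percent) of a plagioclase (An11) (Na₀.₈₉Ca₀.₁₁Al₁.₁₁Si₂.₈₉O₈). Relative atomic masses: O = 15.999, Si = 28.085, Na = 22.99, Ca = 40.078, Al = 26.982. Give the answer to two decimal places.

Formula mass = 0.89*22.99 + 0.11*40.078 + 1.11*26.982 + 2.89*28.085 + 8*15.999 = 263.977 g/mol, of which 81.166 g is Si.
So Si makes up 81.166/263.977 = 0.3075 of the mass, i.e. 30.75%.

30.75 weight percent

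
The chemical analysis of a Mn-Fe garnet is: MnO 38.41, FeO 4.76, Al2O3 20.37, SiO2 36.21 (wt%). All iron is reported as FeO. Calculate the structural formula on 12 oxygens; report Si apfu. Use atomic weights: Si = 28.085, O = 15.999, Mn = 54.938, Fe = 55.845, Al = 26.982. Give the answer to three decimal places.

MnO (M=70.937): mol = 0.54147; Mn = 0.54147, O = 0.54147.
FeO (M=71.844): mol = 0.06625; Fe = 0.06625, O = 0.06625.
Al2O3 (M=101.961): mol = 0.19978; Al = 0.39956, O = 0.59934.
SiO2 (M=60.083): mol = 0.60267; Si = 0.60267, O = 1.20534.
ΣO = 2.41240; factor = 12/ΣO = 4.97430.
Si apfu = 0.60267 × 4.97430 = 2.998.

2.998 Si apfu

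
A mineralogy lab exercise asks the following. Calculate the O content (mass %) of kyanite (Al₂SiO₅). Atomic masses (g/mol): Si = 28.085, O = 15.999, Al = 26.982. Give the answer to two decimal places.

Molar mass of Al₂SiO₅: 2*26.982 + 1*28.085 + 5*15.999 = 162.044 g/mol.
Mass of O per formula unit: 5 × 15.999 = 79.995 g.
Weight fraction O = 79.995 / 162.044 = 0.4937.

49.37 mass %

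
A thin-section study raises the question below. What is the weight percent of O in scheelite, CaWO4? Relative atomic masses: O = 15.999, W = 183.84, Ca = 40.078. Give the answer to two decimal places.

22.23 mass %

Formula mass = 1·40.078 + 1·183.84 + 4·15.999 = 287.914 g/mol, of which 63.996 g is O.
So O makes up 63.996/287.914 = 0.2223 of the mass, i.e. 22.23%.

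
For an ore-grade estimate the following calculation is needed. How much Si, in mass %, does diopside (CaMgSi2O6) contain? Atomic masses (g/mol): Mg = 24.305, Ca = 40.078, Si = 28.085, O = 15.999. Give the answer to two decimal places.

M(CaMgSi2O6) = 216.547 g/mol.
Si contributes 2 × 28.085 = 56.170 g per mole.
56.170/216.547 = 0.2594 → 25.94%.

25.94 mass %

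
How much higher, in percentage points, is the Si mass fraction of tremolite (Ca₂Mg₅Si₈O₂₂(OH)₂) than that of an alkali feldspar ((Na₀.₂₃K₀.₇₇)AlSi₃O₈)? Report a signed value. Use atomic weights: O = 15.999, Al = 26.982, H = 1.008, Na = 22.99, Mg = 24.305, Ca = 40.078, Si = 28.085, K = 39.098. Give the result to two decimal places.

-3.02 percentage points

First mineral: 224.680 g Si in 812.353 g formula = 27.66 wt% Si.
Second mineral: 84.255 g Si in 274.622 g formula = 30.68 wt% Si.
27.66% − 30.68% gives a difference of -3.02 percentage points.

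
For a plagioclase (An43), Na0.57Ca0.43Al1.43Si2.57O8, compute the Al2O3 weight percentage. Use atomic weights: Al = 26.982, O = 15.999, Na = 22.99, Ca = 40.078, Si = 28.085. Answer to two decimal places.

M(Na0.57Ca0.43Al1.43Si2.57O8) = 269.093 g/mol; M(Al2O3) = 101.961 g/mol.
Moles Al2O3 per formula unit = 1.43 Al ÷ 2 = 0.7150.
Al2O3 fraction = (0.7150 × 101.961) / 269.093 = 72.902/269.093 = 0.2709.

27.09 wt%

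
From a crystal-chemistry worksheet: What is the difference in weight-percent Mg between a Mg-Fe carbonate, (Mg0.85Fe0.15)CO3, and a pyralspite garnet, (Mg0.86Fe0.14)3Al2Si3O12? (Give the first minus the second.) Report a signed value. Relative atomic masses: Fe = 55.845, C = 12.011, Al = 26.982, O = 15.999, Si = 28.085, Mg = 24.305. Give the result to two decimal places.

Mg in (Mg0.85Fe0.15)CO3: molar mass 89.044 g/mol; 0.85×24.305 = 20.659 g → 23.20 wt%.
Mg in (Mg0.86Fe0.14)3Al2Si3O12: molar mass 416.369 g/mol; 2.58×24.305 = 62.707 g → 15.06 wt%.
Difference = 23.20 − 15.06 = 8.14 percentage points.

8.14 percentage points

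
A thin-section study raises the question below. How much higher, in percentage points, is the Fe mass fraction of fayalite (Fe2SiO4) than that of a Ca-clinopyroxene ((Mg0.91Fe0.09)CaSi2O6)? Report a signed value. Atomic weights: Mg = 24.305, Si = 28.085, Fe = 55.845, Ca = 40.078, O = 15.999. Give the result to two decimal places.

52.52 percentage points

Fe in Fe2SiO4: molar mass 203.771 g/mol; 2×55.845 = 111.690 g → 54.81 wt%.
Fe in (Mg0.91Fe0.09)CaSi2O6: molar mass 219.386 g/mol; 0.09×55.845 = 5.026 g → 2.29 wt%.
Difference = 54.81 − 2.29 = 52.52 percentage points.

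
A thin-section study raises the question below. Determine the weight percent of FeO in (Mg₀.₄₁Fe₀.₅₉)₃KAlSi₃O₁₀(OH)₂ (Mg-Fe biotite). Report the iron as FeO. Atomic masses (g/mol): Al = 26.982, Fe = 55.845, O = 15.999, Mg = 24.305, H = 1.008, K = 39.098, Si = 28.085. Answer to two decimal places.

26.88 wt%

Molar mass of (Mg₀.₄₁Fe₀.₅₉)₃KAlSi₃O₁₀(OH)₂ = 1.23×24.305 + 1.77×55.845 + 1×39.098 + 1×26.982 + 3×28.085 + 12×15.999 + 2×1.008 = 473.080 g/mol.
Each formula unit contains 1.77 Fe, equivalent to 1.77/1 = 1.7700 mol FeO.
M(FeO) = 1×55.845 + 1×15.999 = 71.844 g/mol.
Mass of FeO per formula unit = 1.7700 × 71.844 = 127.164 g.
FeO wt% = 127.164 / 473.080 × 100 = 26.88%.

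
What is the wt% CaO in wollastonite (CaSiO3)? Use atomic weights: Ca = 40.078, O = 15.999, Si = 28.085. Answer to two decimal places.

M(CaSiO3) = 116.160 g/mol; M(CaO) = 56.077 g/mol.
Moles CaO per formula unit = 1 Ca ÷ 1 = 1.0000.
CaO fraction = (1.0000 × 56.077) / 116.160 = 56.077/116.160 = 0.4828.

48.28 wt%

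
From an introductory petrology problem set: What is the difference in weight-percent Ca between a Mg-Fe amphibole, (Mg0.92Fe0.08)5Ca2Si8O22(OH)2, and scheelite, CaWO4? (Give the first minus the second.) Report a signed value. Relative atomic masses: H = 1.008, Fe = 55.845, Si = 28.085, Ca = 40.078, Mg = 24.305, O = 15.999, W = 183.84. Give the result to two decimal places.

-4.20 percentage points

First mineral: 80.156 g Ca in 824.969 g formula = 9.72 wt% Ca.
Second mineral: 40.078 g Ca in 287.914 g formula = 13.92 wt% Ca.
9.72% − 13.92% gives a difference of -4.20 percentage points.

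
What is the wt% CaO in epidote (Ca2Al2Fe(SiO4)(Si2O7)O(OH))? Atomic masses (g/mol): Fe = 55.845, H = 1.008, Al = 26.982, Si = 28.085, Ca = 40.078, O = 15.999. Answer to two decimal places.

M(Ca2Al2Fe(SiO4)(Si2O7)O(OH)) = 483.215 g/mol; M(CaO) = 56.077 g/mol.
Moles CaO per formula unit = 2 Ca ÷ 1 = 2.0000.
CaO fraction = (2.0000 × 56.077) / 483.215 = 112.154/483.215 = 0.2321.

23.21 wt%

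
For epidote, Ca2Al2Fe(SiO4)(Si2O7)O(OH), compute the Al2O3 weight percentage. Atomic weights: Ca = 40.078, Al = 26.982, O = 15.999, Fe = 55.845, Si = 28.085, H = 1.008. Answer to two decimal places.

Molar mass of Ca2Al2Fe(SiO4)(Si2O7)O(OH) = 2*40.078 + 2*26.982 + 1*55.845 + 3*28.085 + 13*15.999 + 1*1.008 = 483.215 g/mol.
Each formula unit contains 2 Al, equivalent to 2/2 = 1.0000 mol Al2O3.
M(Al2O3) = 2×26.982 + 3×15.999 = 101.961 g/mol.
Mass of Al2O3 per formula unit = 1.0000 × 101.961 = 101.961 g.
Al2O3 wt% = 101.961 / 483.215 × 100 = 21.10%.

21.10 wt%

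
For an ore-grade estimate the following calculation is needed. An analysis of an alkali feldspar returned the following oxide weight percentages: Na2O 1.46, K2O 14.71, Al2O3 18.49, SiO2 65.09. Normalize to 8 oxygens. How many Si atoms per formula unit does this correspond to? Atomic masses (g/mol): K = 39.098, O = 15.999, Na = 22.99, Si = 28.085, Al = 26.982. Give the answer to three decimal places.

2.998 Si apfu

Na2O (M=61.979): mol = 0.02356; Na = 0.04712, O = 0.02356.
K2O (M=94.195): mol = 0.15617; K = 0.31234, O = 0.15617.
Al2O3 (M=101.961): mol = 0.18134; Al = 0.36268, O = 0.54402.
SiO2 (M=60.083): mol = 1.08333; Si = 1.08333, O = 2.16666.
ΣO = 2.89041; factor = 8/ΣO = 2.76777.
Si apfu = 1.08333 × 2.76777 = 2.998.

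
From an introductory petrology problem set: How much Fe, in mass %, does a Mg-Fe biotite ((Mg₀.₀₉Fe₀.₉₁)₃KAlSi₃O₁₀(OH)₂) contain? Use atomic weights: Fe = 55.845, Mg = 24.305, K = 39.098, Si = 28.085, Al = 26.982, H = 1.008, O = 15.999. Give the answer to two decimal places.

30.29 mass %

Formula mass = 0.27·24.305 + 2.73·55.845 + 1·39.098 + 1·26.982 + 3·28.085 + 12·15.999 + 2·1.008 = 503.358 g/mol, of which 152.457 g is Fe.
So Fe makes up 152.457/503.358 = 0.3029 of the mass, i.e. 30.29%.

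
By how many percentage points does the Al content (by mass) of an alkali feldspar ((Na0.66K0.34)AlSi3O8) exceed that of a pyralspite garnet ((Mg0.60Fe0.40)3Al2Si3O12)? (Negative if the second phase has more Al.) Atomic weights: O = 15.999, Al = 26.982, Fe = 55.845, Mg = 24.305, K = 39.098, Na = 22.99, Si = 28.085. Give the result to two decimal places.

M((Na0.66K0.34)AlSi3O8) = 267.696 g/mol, so wt% Al = 26.982/267.696 × 100 = 10.08%.
M((Mg0.60Fe0.40)3Al2Si3O12) = 440.970 g/mol, so wt% Al = 53.964/440.970 × 100 = 12.24%.
10.08 − 12.24 = -2.16 pp.

-2.16 percentage points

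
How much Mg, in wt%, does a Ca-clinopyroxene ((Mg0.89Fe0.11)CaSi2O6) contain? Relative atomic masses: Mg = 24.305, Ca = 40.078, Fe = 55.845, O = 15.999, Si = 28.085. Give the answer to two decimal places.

M((Mg0.89Fe0.11)CaSi2O6) = 220.016 g/mol.
Mg contributes 0.89 × 24.305 = 21.631 g per mole.
21.631/220.016 = 0.0983 → 9.83%.

9.83 wt%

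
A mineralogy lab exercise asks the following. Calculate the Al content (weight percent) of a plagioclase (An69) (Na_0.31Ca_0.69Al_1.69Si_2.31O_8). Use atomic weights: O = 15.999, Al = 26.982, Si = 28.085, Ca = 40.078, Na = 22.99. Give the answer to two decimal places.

16.69 weight percent

M(Na_0.31Ca_0.69Al_1.69Si_2.31O_8) = 273.249 g/mol.
Al contributes 1.69 × 26.982 = 45.600 g per mole.
45.600/273.249 = 0.1669 → 16.69%.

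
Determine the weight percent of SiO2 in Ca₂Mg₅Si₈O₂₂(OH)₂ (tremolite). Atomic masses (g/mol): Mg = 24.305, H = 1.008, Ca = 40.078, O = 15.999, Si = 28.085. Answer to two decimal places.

59.17 wt%

M(Ca₂Mg₅Si₈O₂₂(OH)₂) = 812.353 g/mol; M(SiO2) = 60.083 g/mol.
Moles SiO2 per formula unit = 8 Si ÷ 1 = 8.0000.
SiO2 fraction = (8.0000 × 60.083) / 812.353 = 480.664/812.353 = 0.5917.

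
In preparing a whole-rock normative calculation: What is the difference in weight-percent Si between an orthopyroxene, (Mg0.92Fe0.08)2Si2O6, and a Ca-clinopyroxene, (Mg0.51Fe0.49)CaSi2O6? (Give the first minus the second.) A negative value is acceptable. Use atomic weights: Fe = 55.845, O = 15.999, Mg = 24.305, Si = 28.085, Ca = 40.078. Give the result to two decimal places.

3.08 percentage points

First mineral: 56.170 g Si in 205.820 g formula = 27.29 wt% Si.
Second mineral: 56.170 g Si in 232.002 g formula = 24.21 wt% Si.
27.29% − 24.21% gives a difference of 3.08 percentage points.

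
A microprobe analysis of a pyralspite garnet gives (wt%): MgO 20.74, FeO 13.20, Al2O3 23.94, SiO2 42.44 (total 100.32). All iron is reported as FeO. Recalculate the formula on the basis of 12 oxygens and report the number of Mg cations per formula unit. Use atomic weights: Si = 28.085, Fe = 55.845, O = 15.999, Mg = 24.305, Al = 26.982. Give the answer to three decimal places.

MgO: 20.74/40.304 = 0.51459 mol → 0.51459 mol Mg, 0.51459 mol O.
FeO: 13.20/71.844 = 0.18373 mol → 0.18373 mol Fe, 0.18373 mol O.
Al2O3: 23.94/101.961 = 0.23480 mol → 0.46960 mol Al, 0.70440 mol O.
SiO2: 42.44/60.083 = 0.70636 mol → 0.70636 mol Si, 1.41272 mol O.
Total oxygen = 2.81544 mol. Normalization factor = 12/2.81544 = 4.26221.
Mg per 12 O = 0.51459 × 4.26221 = 2.193.

2.193 Mg apfu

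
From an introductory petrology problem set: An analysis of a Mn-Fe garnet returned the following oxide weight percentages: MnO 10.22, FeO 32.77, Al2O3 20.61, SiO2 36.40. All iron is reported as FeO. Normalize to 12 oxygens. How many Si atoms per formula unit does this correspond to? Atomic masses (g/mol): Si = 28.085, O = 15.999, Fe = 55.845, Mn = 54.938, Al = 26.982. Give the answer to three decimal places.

3.006 Si apfu

10.22 wt% MnO ÷ 70.937 g/mol = 0.14407 mol, giving 0.14407 Mn and 0.14407 O.
32.77 wt% FeO ÷ 71.844 g/mol = 0.45613 mol, giving 0.45613 Fe and 0.45613 O.
20.61 wt% Al2O3 ÷ 101.961 g/mol = 0.20214 mol, giving 0.40428 Al and 0.60642 O.
36.40 wt% SiO2 ÷ 60.083 g/mol = 0.60583 mol, giving 0.60583 Si and 1.21166 O.
Oxygen sums to 2.41828; scaling by 12/2.41828 = 4.96220 puts the formula on 12 O.
Si: 0.60583 × 4.96220 = 3.006 atoms per formula unit.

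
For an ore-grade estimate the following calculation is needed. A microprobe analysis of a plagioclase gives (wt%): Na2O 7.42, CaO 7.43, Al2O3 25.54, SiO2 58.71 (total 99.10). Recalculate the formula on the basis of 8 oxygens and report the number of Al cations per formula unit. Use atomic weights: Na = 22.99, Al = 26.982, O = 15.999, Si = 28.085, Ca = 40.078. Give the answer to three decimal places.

Na2O (M=61.979): mol = 0.11972; Na = 0.23944, O = 0.11972.
CaO (M=56.077): mol = 0.13250; Ca = 0.13250, O = 0.13250.
Al2O3 (M=101.961): mol = 0.25049; Al = 0.50098, O = 0.75147.
SiO2 (M=60.083): mol = 0.97715; Si = 0.97715, O = 1.95430.
ΣO = 2.95799; factor = 8/ΣO = 2.70454.
Al apfu = 0.50098 × 2.70454 = 1.355.

1.355 Al apfu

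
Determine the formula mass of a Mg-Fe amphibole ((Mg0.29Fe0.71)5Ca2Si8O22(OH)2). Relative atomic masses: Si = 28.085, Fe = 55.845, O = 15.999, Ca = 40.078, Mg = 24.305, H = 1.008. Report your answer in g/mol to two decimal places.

M = 1.45·24.305 + 3.55·55.845 + 2·40.078 + 8·28.085 + 24·15.999 + 2·1.008

924.32 g/mol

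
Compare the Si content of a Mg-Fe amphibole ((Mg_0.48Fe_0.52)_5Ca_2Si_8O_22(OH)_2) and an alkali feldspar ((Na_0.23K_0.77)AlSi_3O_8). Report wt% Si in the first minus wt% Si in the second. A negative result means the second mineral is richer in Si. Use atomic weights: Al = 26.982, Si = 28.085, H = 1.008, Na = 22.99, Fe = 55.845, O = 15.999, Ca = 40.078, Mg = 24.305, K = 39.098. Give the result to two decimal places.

Si in (Mg_0.48Fe_0.52)_5Ca_2Si_8O_22(OH)_2: molar mass 894.357 g/mol; 8×28.085 = 224.680 g → 25.12 wt%.
Si in (Na_0.23K_0.77)AlSi_3O_8: molar mass 274.622 g/mol; 3×28.085 = 84.255 g → 30.68 wt%.
Difference = 25.12 − 30.68 = -5.56 percentage points.

-5.56 percentage points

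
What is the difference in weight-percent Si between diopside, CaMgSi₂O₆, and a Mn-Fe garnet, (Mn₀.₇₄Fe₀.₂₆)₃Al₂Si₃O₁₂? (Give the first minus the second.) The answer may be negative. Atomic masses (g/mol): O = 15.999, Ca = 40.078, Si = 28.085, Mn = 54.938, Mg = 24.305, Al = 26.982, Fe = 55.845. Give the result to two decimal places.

First mineral: 56.170 g Si in 216.547 g formula = 25.94 wt% Si.
Second mineral: 84.255 g Si in 495.728 g formula = 17.00 wt% Si.
25.94% − 17.00% gives a difference of 8.94 percentage points.

8.94 percentage points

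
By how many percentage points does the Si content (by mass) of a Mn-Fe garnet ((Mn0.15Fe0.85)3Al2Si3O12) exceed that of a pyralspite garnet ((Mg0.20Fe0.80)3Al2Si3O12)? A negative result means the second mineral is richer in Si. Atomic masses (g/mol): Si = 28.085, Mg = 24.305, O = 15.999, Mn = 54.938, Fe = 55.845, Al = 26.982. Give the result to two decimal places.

M((Mn0.15Fe0.85)3Al2Si3O12) = 497.334 g/mol, so wt% Si = 84.255/497.334 × 100 = 16.94%.
M((Mg0.20Fe0.80)3Al2Si3O12) = 478.818 g/mol, so wt% Si = 84.255/478.818 × 100 = 17.60%.
16.94 − 17.60 = -0.66 pp.

-0.66 percentage points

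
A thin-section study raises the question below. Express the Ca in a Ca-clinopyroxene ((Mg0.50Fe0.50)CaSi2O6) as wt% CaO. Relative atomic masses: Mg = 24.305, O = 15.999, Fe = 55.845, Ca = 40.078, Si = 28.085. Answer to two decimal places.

M((Mg0.50Fe0.50)CaSi2O6) = 232.317 g/mol; M(CaO) = 56.077 g/mol.
Moles CaO per formula unit = 1 Ca ÷ 1 = 1.0000.
CaO fraction = (1.0000 × 56.077) / 232.317 = 56.077/232.317 = 0.2414.

24.14 wt%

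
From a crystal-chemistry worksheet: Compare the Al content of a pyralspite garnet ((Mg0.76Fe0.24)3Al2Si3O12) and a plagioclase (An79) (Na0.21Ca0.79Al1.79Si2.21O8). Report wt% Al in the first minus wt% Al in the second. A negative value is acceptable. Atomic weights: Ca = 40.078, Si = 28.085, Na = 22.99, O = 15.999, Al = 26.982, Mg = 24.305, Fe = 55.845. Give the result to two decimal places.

M((Mg0.76Fe0.24)3Al2Si3O12) = 425.831 g/mol, so wt% Al = 53.964/425.831 × 100 = 12.67%.
M(Na0.21Ca0.79Al1.79Si2.21O8) = 274.847 g/mol, so wt% Al = 48.298/274.847 × 100 = 17.57%.
12.67 − 17.57 = -4.90 pp.

-4.90 percentage points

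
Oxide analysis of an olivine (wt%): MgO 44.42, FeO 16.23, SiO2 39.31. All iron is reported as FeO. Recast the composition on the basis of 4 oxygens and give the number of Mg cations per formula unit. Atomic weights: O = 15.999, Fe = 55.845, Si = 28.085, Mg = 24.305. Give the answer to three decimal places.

1.672 Mg apfu

44.42 wt% MgO ÷ 40.304 g/mol = 1.10212 mol, giving 1.10212 Mg and 1.10212 O.
16.23 wt% FeO ÷ 71.844 g/mol = 0.22591 mol, giving 0.22591 Fe and 0.22591 O.
39.31 wt% SiO2 ÷ 60.083 g/mol = 0.65426 mol, giving 0.65426 Si and 1.30852 O.
Oxygen sums to 2.63655; scaling by 4/2.63655 = 1.51713 puts the formula on 4 O.
Mg: 1.10212 × 1.51713 = 1.672 atoms per formula unit.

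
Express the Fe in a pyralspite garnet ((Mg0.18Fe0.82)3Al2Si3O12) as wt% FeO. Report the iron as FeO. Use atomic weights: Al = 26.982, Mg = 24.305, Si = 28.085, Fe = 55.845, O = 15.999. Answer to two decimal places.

Formula mass = 480.710 g/mol.
2.46 Fe → 2.4600 mol FeO per formula unit; M(FeO) = 71.844, so FeO mass = 176.736 g.
176.736/480.710 × 100 = 36.77 wt%.

36.77 wt%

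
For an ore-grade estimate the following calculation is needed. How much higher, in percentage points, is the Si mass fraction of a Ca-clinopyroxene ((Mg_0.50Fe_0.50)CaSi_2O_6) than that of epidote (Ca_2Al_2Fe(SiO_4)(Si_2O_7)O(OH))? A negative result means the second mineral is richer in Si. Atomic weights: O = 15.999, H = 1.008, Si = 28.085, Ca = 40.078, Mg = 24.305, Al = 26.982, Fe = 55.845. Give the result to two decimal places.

6.74 percentage points

Si in (Mg_0.50Fe_0.50)CaSi_2O_6: molar mass 232.317 g/mol; 2×28.085 = 56.170 g → 24.18 wt%.
Si in Ca_2Al_2Fe(SiO_4)(Si_2O_7)O(OH): molar mass 483.215 g/mol; 3×28.085 = 84.255 g → 17.44 wt%.
Difference = 24.18 − 17.44 = 6.74 percentage points.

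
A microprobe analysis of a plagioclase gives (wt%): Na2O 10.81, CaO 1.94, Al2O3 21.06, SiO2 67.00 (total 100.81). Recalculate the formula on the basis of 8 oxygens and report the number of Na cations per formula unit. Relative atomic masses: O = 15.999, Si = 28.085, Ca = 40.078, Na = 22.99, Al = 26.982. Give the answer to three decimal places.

10.81 wt% Na2O ÷ 61.979 g/mol = 0.17441 mol, giving 0.34882 Na and 0.17441 O.
1.94 wt% CaO ÷ 56.077 g/mol = 0.03460 mol, giving 0.03460 Ca and 0.03460 O.
21.06 wt% Al2O3 ÷ 101.961 g/mol = 0.20655 mol, giving 0.41310 Al and 0.61965 O.
67.00 wt% SiO2 ÷ 60.083 g/mol = 1.11512 mol, giving 1.11512 Si and 2.23024 O.
Oxygen sums to 3.05890; scaling by 8/3.05890 = 2.61532 puts the formula on 8 O.
Na: 0.34882 × 2.61532 = 0.912 atoms per formula unit.

0.912 Na apfu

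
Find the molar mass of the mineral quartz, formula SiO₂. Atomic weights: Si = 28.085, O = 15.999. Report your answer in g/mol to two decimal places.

60.08 g/mol

The formula mass is the sum 1(28.085) + 2(15.999).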